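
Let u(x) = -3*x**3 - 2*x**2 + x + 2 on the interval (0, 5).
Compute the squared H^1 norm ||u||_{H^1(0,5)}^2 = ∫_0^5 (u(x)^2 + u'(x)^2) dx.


||u||_{H^1}^2 = 1325950/7

The H^1 norm (squared) on an interval (0, L) is
  ||u||_{H^1}^2 = ∫_0^L u(x)^2 dx + ∫_0^L u'(x)^2 dx.
Compute u'(x) = -9*x**2 - 4*x + 1.
Then u(x)^2 = 9*x**6 + 12*x**5 - 2*x**4 - 16*x**3 - 7*x**2 + 4*x + 4 and u'(x)^2 = 81*x**4 + 72*x**3 - 2*x**2 - 8*x + 1.
Integrate each monomial from 0 to 5 using ∫_0^5 c·x^n dx = c·5^(n+1)/(n+1):
  ∫_0^5 u(x)^2 dx = ∫_0^5 (9*x^6 + 12*x^5 - 2*x^4 - 16*x^3 - 7*x^2 + 4*x + 4) dx. Term by term:
    ∫_0^5 9*x^6 dx = 703125/7;  ∫_0^5 12*x^5 dx = 31250;  ∫_0^5 -2*x^4 dx = -1250;
    ∫_0^5 -16*x^3 dx = -2500;  ∫_0^5 -7*x^2 dx = -875/3;  ∫_0^5 4*x dx = 50;
    ∫_0^5 4 dx = 20.
  Sum: 703125/7 + 31250 − 1250 − 2500 − 875/3 + 50 + 20 = 2682220/21.
  ∫_0^5 u'(x)^2 dx = ∫_0^5 (81*x^4 + 72*x^3 - 2*x^2 - 8*x + 1) dx. Term by term:
    ∫_0^5 81*x^4 dx = 50625;  ∫_0^5 72*x^3 dx = 11250;  ∫_0^5 -2*x^2 dx = -250/3;
    ∫_0^5 -8*x dx = -100;  ∫_0^5 1 dx = 5.
  Sum: 50625 + 11250 − 250/3 − 100 + 5 = 185090/3.
Adding: ||u||_{H^1}^2 = 2682220/21 + 185090/3 = 1325950/7.


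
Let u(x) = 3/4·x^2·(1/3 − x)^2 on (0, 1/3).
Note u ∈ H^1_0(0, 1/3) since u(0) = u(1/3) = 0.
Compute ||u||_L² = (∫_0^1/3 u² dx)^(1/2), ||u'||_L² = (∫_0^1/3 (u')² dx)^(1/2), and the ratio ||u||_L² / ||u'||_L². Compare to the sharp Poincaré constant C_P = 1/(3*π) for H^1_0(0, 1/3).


||u||_L² / ||u'||_L² = sqrt(3)/18 < C_P = 1/(3*π).

u(x) = 3/4·x^2·(1/3 − x)^2, so u'(x) = x*(3*x - 1)*(6*x - 1)/6.
u(x) = 3/4·x^2·(1/3 − x)^2 vanishes at x = 0 and x = 1/3, so u ∈ H^1_0(0, 1/3). Differentiate via the product rule and integrate the resulting polynomials term by term.
  ∫_0^1/3 u² dx = ∫_0^1/3 (9*x^8/16 - 3*x^7/4 + 3*x^6/8 - x^5/12 + x^4/144) dx. Term by term:
    ∫_0^1/3 9*x^8/16 dx = 1/314928;  ∫_0^1/3 -3*x^7/4 dx = -1/69984;  ∫_0^1/3 3*x^6/8 dx = 1/40824;
    ∫_0^1/3 -x^5/12 dx = -1/52488;  ∫_0^1/3 x^4/144 dx = 1/174960.
  Sum: 1/314928 − 1/69984 + 1/40824 − 1/52488 + 1/174960 = 1/22044960.
  ∫_0^1/3 (u')² dx = ∫_0^1/3 (9*x^6 - 9*x^5 + 13*x^4/4 - x^3/2 + x^2/36) dx. Term by term:
    ∫_0^1/3 9*x^6 dx = 1/1701;  ∫_0^1/3 -9*x^5 dx = -1/486;  ∫_0^1/3 13*x^4/4 dx = 13/4860;
    ∫_0^1/3 -x^3/2 dx = -1/648;  ∫_0^1/3 x^2/36 dx = 1/2916.
  Sum: 1/1701 − 1/486 + 13/4860 − 1/648 + 1/2916 = 1/204120.
∫_0^1/3 u² dx = 1/22044960, so ||u||_L² = sqrt(210)/68040.
∫_0^1/3 (u')² dx = 1/204120, so ||u'||_L² = sqrt(70)/3780.
Ratio ||u||_L² / ||u'||_L² = sqrt(3)/18.
Sharp Poincaré constant on H^1_0(0, 1/3) is C_P = L/π = 1/(3*π), achieved by sin(3*π·x).
A polynomial bump cannot attain the sharp Poincaré constant (only the first sine eigenfunction does), so the ratio is strictly less than C_P, consistent with ||u||_L² ≤ C_P ||u'||_L².


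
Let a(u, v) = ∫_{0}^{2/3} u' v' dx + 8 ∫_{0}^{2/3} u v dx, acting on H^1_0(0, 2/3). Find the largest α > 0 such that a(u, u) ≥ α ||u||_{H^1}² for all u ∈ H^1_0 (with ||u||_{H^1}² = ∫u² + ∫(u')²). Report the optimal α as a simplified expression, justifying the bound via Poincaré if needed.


α = 1

Coercivity of a(·,·) on H^1_0(0, 2/3) means a(u, u) ≥ α ||u||_{H^1}² for every u ∈ H^1_0.
The interval has length L = 2/3, and Poincaré/coercivity depend only on L. Here a(u, u) = ∫(u')² + (8)·∫u².
Here c = 8 ≥ 1, so a(u,u) = ∫(u')² + c∫u² ≥ ∫(u')² + ∫u² = ||u||_{H^1}², i.e. α = 1 works. No larger α is possible: a(u,u) ≥ α||u||_{H^1}² means (1−α)∫(u')² ≥ (α−c)∫u², and for the modes u_n = sin(nπ(x−x₀)/L) (x₀ the left endpoint) one has ∫u_n²/∫(u_n')² = (L/(nπ))² → 0, so a(u_n,u_n)/||u_n||_{H^1}² → 1. Hence the optimal constant is α = 1.
Therefore α = 1.


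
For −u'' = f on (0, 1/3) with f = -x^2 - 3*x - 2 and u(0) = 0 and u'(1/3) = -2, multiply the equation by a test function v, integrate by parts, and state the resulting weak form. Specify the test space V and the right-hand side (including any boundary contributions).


V = {v ∈ H^1(0, 1/3) : v(0) = 0} (test functions vanish at x = 0 where u is specified); weak form: ∫_0^1/3 u'v' dx = ∫_0^1/3 (-x^2 - 3*x - 2) v dx − 2·v(1/3) for all v ∈ V.

Multiply both sides by a test function v and integrate from 0 to 1/3:
  ∫_0^1/3 −u''(x) v(x) dx = ∫_0^1/3 f(x) v(x) dx.
Integrate the LHS by parts once:
  ∫_0^1/3 −u'' v dx = −[u'(x) v(x)]_0^1/3 + ∫_0^1/3 u'(x) v'(x) dx.
Thus ∫_0^1/3 u'(x) v'(x) dx = ∫_0^1/3 f(x) v(x) dx + [u'(x) v(x)]_0^1/3.
Choose V so that boundary terms are either known or forced to vanish.
Mixed BC: u(0) = 0 (Dirichlet) and u'(1/3) = -2 (Neumann). Define V = {v ∈ H^1(0, 1/3) : v(0) = 0}. Then [u' v]_0^1/3 = u'(1/3)·v(1/3) − u'(0)·0 = − 2·v(1/3).
Weak formulation: find u (satisfying any essential BC) such that ∫_0^1/3 u'(x) v'(x) dx = ∫_0^1/3 f v dx − 2·v(1/3) for all v ∈ V (Dirichlet at 0 absorbed into V; Neumann datum at x = 1/3 contributes the boundary term).
Substituting f(x) = -x^2 - 3*x - 2, the right-hand side is ∫_0^1/3 (-x^2 - 3*x - 2) v dx − 2·v(1/3).


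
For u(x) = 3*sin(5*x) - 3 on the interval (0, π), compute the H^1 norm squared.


||u||_{H^1(0,π)}^2 = -36/5 + 126*π

u'(x) = 15*cos(5*x).
Expand u² and (u')² and integrate term by term on (0, π), using: for integers n ≥ 1, ∫_0^π sin²(nx) dx = ∫_0^π cos²(nx) dx = π/2; for n ≠ n', ∫_0^π sin(nx)sin(n'x) dx = ∫_0^π cos(nx)cos(n'x) dx = 0; and by product-to-sum, ∫_0^π sin(nx)cos(n'x) dx = ½∫_0^π [sin((n+n')x) + sin((n−n')x)] dx, which is 0 when n+n' is even and 2n/(n²−n'²) when n+n' is odd (it need not vanish on (0, π)). For the constant mode: ∫_0^π 1 dx = π, ∫_0^π cos(nx) dx = 0, ∫_0^π sin(nx) dx = (1−(−1)^n)/n.
  u² squared terms: (-3)²·∫1 dx = 9·π = 9*π;  (3)²·∫sin(5x)² dx = 9·π/2 = 9*π/2.
  u² cross terms: 2·(-3)·(3)·∫1·sin(5x) dx = -18·(2/5) = -36/5.
  So ∫_0^π u² dx = 9*π + 9*π/2 − 36/5 = -36/5 + 27*π/2.
  (u')² squared terms: (15)²·∫cos(5x)² dx = 225·π/2 = 225*π/2.
  So ∫_0^π (u')² dx = 225*π/2.
||u||_{H^1}^2 = (-36/5 + 27*π/2) + (225*π/2) = -36/5 + 126*π.


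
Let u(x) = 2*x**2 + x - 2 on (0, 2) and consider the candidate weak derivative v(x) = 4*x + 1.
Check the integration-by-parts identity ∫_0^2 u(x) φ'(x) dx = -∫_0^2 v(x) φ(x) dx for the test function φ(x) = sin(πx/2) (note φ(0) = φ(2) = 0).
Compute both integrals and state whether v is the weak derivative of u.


LHS = -20/π, RHS = -20/π. Yes, v = u' weakly.

u(x) = 2*x**2 + x - 2, classical derivative u'(x) = 4*x + 1.
φ(x) = sin(πx/2), so φ'(x) = π*cos(π*x/2)/2.
Note φ(0) = φ(2) = 0, so the boundary term u·φ vanishes.
LHS = ∫_0^2 u(x) φ'(x) dx = ∫_0^2 (π*x^2*cos(π*x/2) + π*x*cos(π*x/2)/2 - π*cos(π*x/2)) dx. Term by term:
  ∫_0^2 -π*cos(π*x/2) dx = 0;  ∫_0^2 π*x^2*cos(π*x/2) dx = -16/π;  ∫_0^2 π*x*cos(π*x/2)/2 dx = -4/π.
Sum: 0 − 16/π − 4/π = -20/π.
So LHS = -20/π.
∫_0^2 v(x) φ(x) dx = ∫_0^2 (4*x*sin(π*x/2) + sin(π*x/2)) dx. Term by term:
  ∫_0^2 4*x*sin(π*x/2) dx = 16/π;  ∫_0^2 sin(π*x/2) dx = 4/π.
Sum: 16/π + 4/π = 20/π.
So RHS = -∫_0^2 v(x) φ(x) dx = -20/π.
LHS = RHS, so the identity holds for this test φ.
Moreover u is smooth here and v(x) = u'(x) = 4*x + 1 pointwise, so the identity holds for every test function. Hence v is the weak derivative of u.


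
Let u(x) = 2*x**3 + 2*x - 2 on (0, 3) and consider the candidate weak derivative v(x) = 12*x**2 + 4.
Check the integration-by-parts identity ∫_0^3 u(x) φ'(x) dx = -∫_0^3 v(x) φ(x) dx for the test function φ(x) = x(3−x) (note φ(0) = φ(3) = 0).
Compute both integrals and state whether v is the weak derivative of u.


LHS = -819/10, RHS = -819/5. No, v is not the weak derivative of u.

u(x) = 2*x**3 + 2*x - 2, classical derivative u'(x) = 6*x**2 + 2.
φ(x) = x(3−x), so φ'(x) = 3 - 2*x.
Note φ(0) = φ(3) = 0, so the boundary term u·φ vanishes.
LHS = ∫_0^3 u(x) φ'(x) dx = ∫_0^3 (-4*x^4 + 6*x^3 - 4*x^2 + 10*x - 6) dx. Term by term:
  ∫_0^3 -4*x^4 dx = -972/5;  ∫_0^3 6*x^3 dx = 243/2;  ∫_0^3 -4*x^2 dx = -36;
  ∫_0^3 10*x dx = 45;  ∫_0^3 -6 dx = -18.
Sum: -972/5 + 243/2 − 36 + 45 − 18 = -819/10.
So LHS = -819/10.
∫_0^3 v(x) φ(x) dx = ∫_0^3 (-12*x^4 + 36*x^3 - 4*x^2 + 12*x) dx. Term by term:
  ∫_0^3 -12*x^4 dx = -2916/5;  ∫_0^3 36*x^3 dx = 729;  ∫_0^3 -4*x^2 dx = -36;
  ∫_0^3 12*x dx = 54.
Sum: -2916/5 + 729 − 36 + 54 = 819/5.
So RHS = -∫_0^3 v(x) φ(x) dx = -819/5.
LHS − RHS = 819/10 ≠ 0, so the identity fails.
(For a valid weak derivative the identity must hold for EVERY test function, in particular this one. The failure shows v is NOT the weak derivative of u.)
Correct weak derivative would be u'(x) = 6*x**2 + 2.


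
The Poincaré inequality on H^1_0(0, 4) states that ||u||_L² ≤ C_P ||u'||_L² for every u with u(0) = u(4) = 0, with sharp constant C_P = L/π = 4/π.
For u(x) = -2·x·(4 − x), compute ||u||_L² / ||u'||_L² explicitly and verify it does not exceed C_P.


||u||_L² / ||u'||_L² = 2*sqrt(10)/5 < C_P = 4/π.

u(x) = -2·x·(4 − x), so u'(x) = 4*x - 8.
u(x) = -2·x·(4 − x) vanishes at x = 0 and x = 4, so u ∈ H^1_0(0, 4). Differentiate via the product rule and integrate the resulting polynomials term by term.
  ∫_0^4 u² dx = ∫_0^4 (4*x^4 - 32*x^3 + 64*x^2) dx. Term by term:
    ∫_0^4 4*x^4 dx = 4096/5;  ∫_0^4 -32*x^3 dx = -2048;  ∫_0^4 64*x^2 dx = 4096/3.
  Sum: 4096/5 − 2048 + 4096/3 = 2048/15.
  ∫_0^4 (u')² dx = ∫_0^4 (16*x^2 - 64*x + 64) dx. Term by term:
    ∫_0^4 16*x^2 dx = 1024/3;  ∫_0^4 -64*x dx = -512;  ∫_0^4 64 dx = 256.
  Sum: 1024/3 − 512 + 256 = 256/3.
∫_0^4 u² dx = 2048/15, so ||u||_L² = 32*sqrt(30)/15.
∫_0^4 (u')² dx = 256/3, so ||u'||_L² = 16*sqrt(3)/3.
Ratio ||u||_L² / ||u'||_L² = 2*sqrt(10)/5.
Sharp Poincaré constant on H^1_0(0, 4) is C_P = L/π = 4/π, achieved by sin(π/4·x).
A polynomial bump cannot attain the sharp Poincaré constant (only the first sine eigenfunction does), so the ratio is strictly less than C_P, consistent with ||u||_L² ≤ C_P ||u'||_L².


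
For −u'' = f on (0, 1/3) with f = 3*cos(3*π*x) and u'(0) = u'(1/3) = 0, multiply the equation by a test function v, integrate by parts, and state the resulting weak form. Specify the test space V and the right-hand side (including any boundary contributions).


V = H^1(0, 1/3) (no boundary constraint on v; u is determined up to an additive constant); weak form: ∫_0^1/3 u'v' dx = ∫_0^1/3 (3*cos(3*π*x)) v dx for all v ∈ V.

Multiply both sides by a test function v and integrate from 0 to 1/3:
  ∫_0^1/3 −u''(x) v(x) dx = ∫_0^1/3 f(x) v(x) dx.
Integrate the LHS by parts once:
  ∫_0^1/3 −u'' v dx = −[u'(x) v(x)]_0^1/3 + ∫_0^1/3 u'(x) v'(x) dx.
Thus ∫_0^1/3 u'(x) v'(x) dx = ∫_0^1/3 f(x) v(x) dx + [u'(x) v(x)]_0^1/3.
Choose V so that boundary terms are either known or forced to vanish.
u has homogeneous Neumann: u'(0) = u'(1/3) = 0. So [u' v]_0^1/3 = 0·v(1/3) − 0·v(0) = 0 for any v; take V = H^1(0, 1/3).
Weak formulation: find u (satisfying any essential BC) such that ∫_0^1/3 u'(x) v'(x) dx = ∫_0^1/3 f v dx for all v ∈ V (homogeneous Neumann, so boundary terms vanish).
Substituting f(x) = 3*cos(3*π*x), the right-hand side is ∫_0^1/3 (3*cos(3*π*x)) v dx.
Compatibility check (pure Neumann): taking v ≡ 1 ∈ V gives 0 = ∫_0^1/3 f dx + (0) − (0), i.e. ∫_0^1/3 f dx must equal u'(0) − u'(1/3) = 0. Indeed ∫_0^1/3 (3*cos(3*π*x)) dx = 0, so the data are compatible. The solution is then unique only up to an additive constant (fix it e.g. by requiring ∫_0^1/3 u dx = 0).


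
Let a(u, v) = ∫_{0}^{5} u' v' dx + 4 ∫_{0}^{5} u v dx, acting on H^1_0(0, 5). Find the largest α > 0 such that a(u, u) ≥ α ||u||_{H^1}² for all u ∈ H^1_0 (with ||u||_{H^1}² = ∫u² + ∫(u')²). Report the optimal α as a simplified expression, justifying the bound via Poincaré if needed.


α = 1

Coercivity of a(·,·) on H^1_0(0, 5) means a(u, u) ≥ α ||u||_{H^1}² for every u ∈ H^1_0.
The interval has length L = 5, and Poincaré/coercivity depend only on L. Here a(u, u) = ∫(u')² + (4)·∫u².
Here c = 4 ≥ 1, so a(u,u) = ∫(u')² + c∫u² ≥ ∫(u')² + ∫u² = ||u||_{H^1}², i.e. α = 1 works. No larger α is possible: a(u,u) ≥ α||u||_{H^1}² means (1−α)∫(u')² ≥ (α−c)∫u², and for the modes u_n = sin(nπ(x−x₀)/L) (x₀ the left endpoint) one has ∫u_n²/∫(u_n')² = (L/(nπ))² → 0, so a(u_n,u_n)/||u_n||_{H^1}² → 1. Hence the optimal constant is α = 1.
Therefore α = 1.


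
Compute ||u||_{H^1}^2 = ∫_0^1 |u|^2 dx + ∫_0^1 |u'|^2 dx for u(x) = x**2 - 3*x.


||u||_{H^1}^2 = 181/30

The H^1 norm (squared) on an interval (0, L) is
  ||u||_{H^1}^2 = ∫_0^L u(x)^2 dx + ∫_0^L u'(x)^2 dx.
Compute u'(x) = 2*x - 3.
Then u(x)^2 = x**4 - 6*x**3 + 9*x**2 and u'(x)^2 = 4*x**2 - 12*x + 9.
Integrate each monomial from 0 to 1 using ∫_0^1 c·x^n dx = c·1^(n+1)/(n+1):
  ∫_0^1 u(x)^2 dx = ∫_0^1 (x^4 - 6*x^3 + 9*x^2) dx. Term by term:
    ∫_0^1 x^4 dx = 1/5;  ∫_0^1 -6*x^3 dx = -3/2;  ∫_0^1 9*x^2 dx = 3.
  Sum: 1/5 − 3/2 + 3 = 17/10.
  ∫_0^1 u'(x)^2 dx = ∫_0^1 (4*x^2 - 12*x + 9) dx. Term by term:
    ∫_0^1 4*x^2 dx = 4/3;  ∫_0^1 -12*x dx = -6;  ∫_0^1 9 dx = 9.
  Sum: 4/3 − 6 + 9 = 13/3.
Adding: ||u||_{H^1}^2 = 17/10 + 13/3 = 181/30.


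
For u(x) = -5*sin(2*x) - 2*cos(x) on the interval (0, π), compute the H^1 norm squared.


||u||_{H^1(0,π)}^2 = 160/3 + 133*π/2

u'(x) = 2*sin(x) - 10*cos(2*x).
Expand u² and (u')² and integrate term by term on (0, π), using: for integers n ≥ 1, ∫_0^π sin²(nx) dx = ∫_0^π cos²(nx) dx = π/2; for n ≠ n', ∫_0^π sin(nx)sin(n'x) dx = ∫_0^π cos(nx)cos(n'x) dx = 0; and by product-to-sum, ∫_0^π sin(nx)cos(n'x) dx = ½∫_0^π [sin((n+n')x) + sin((n−n')x)] dx, which is 0 when n+n' is even and 2n/(n²−n'²) when n+n' is odd (it need not vanish on (0, π)).
  u² squared terms: (-5)²·∫sin(2x)² dx = 25·π/2 = 25*π/2;  (-2)²·∫cos(x)² dx = 4·π/2 = 2*π.
  u² cross terms: 2·(-5)·(-2)·∫sin(2x)·cos(x) dx = 20·(4/3) = 80/3.
  So ∫_0^π u² dx = 25*π/2 + 2*π + 80/3 = 80/3 + 29*π/2.
  (u')² squared terms: (-10)²·∫cos(2x)² dx = 100·π/2 = 50*π;  (2)²·∫sin(x)² dx = 4·π/2 = 2*π.
  (u')² cross terms: 2·(-10)·(2)·∫cos(2x)·sin(x) dx = -40·(-2/3) = 80/3.
  So ∫_0^π (u')² dx = 50*π + 2*π + 80/3 = 80/3 + 52*π.
||u||_{H^1}^2 = (80/3 + 29*π/2) + (80/3 + 52*π) = 160/3 + 133*π/2.


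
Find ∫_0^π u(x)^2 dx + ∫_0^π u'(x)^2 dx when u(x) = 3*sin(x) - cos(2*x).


||u||_{H^1(0,π)}^2 = 20 + 23*π/2

u'(x) = 2*sin(2*x) + 3*cos(x).
Expand u² and (u')² and integrate term by term on (0, π), using: for integers n ≥ 1, ∫_0^π sin²(nx) dx = ∫_0^π cos²(nx) dx = π/2; for n ≠ n', ∫_0^π sin(nx)sin(n'x) dx = ∫_0^π cos(nx)cos(n'x) dx = 0; and by product-to-sum, ∫_0^π sin(nx)cos(n'x) dx = ½∫_0^π [sin((n+n')x) + sin((n−n')x)] dx, which is 0 when n+n' is even and 2n/(n²−n'²) when n+n' is odd (it need not vanish on (0, π)).
  u² squared terms: (-1)²·∫cos(2x)² dx = 1·π/2 = π/2;  (3)²·∫sin(x)² dx = 9·π/2 = 9*π/2.
  u² cross terms: 2·(-1)·(3)·∫cos(2x)·sin(x) dx = -6·(-2/3) = 4.
  So ∫_0^π u² dx = π/2 + 9*π/2 + 4 = 4 + 5*π.
  (u')² squared terms: (2)²·∫sin(2x)² dx = 4·π/2 = 2*π;  (3)²·∫cos(x)² dx = 9·π/2 = 9*π/2.
  (u')² cross terms: 2·(2)·(3)·∫sin(2x)·cos(x) dx = 12·(4/3) = 16.
  So ∫_0^π (u')² dx = 2*π + 9*π/2 + 16 = 16 + 13*π/2.
||u||_{H^1}^2 = (4 + 5*π) + (16 + 13*π/2) = 20 + 23*π/2.


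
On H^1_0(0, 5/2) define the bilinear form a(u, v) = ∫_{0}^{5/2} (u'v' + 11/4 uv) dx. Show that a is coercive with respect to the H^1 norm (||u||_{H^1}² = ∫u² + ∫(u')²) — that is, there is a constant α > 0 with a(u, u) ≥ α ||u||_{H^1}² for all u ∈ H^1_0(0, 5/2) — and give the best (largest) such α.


α = 1

Coercivity of a(·,·) on H^1_0(0, 5/2) means a(u, u) ≥ α ||u||_{H^1}² for every u ∈ H^1_0.
The interval has length L = 5/2, and Poincaré/coercivity depend only on L. Here a(u, u) = ∫(u')² + (11/4)·∫u².
Here c = 11/4 ≥ 1, so a(u,u) = ∫(u')² + c∫u² ≥ ∫(u')² + ∫u² = ||u||_{H^1}², i.e. α = 1 works. No larger α is possible: a(u,u) ≥ α||u||_{H^1}² means (1−α)∫(u')² ≥ (α−c)∫u², and for the modes u_n = sin(nπ(x−x₀)/L) (x₀ the left endpoint) one has ∫u_n²/∫(u_n')² = (L/(nπ))² → 0, so a(u_n,u_n)/||u_n||_{H^1}² → 1. Hence the optimal constant is α = 1.
Therefore α = 1.


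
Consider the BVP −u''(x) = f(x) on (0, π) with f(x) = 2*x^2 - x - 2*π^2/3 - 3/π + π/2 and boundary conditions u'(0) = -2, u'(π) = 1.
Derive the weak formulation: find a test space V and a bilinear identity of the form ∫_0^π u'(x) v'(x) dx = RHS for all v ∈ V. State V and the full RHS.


V = H^1(0, π) (v unrestricted at boundary; u is determined up to an additive constant); weak form: ∫_0^π u'v' dx = ∫_0^π (2*x^2 - x - 2*π^2/3 - 3/π + π/2) v dx + v(π) + 2·v(0) for all v ∈ V.

Multiply both sides by a test function v and integrate from 0 to π:
  ∫_0^π −u''(x) v(x) dx = ∫_0^π f(x) v(x) dx.
Integrate the LHS by parts once:
  ∫_0^π −u'' v dx = −[u'(x) v(x)]_0^π + ∫_0^π u'(x) v'(x) dx.
Thus ∫_0^π u'(x) v'(x) dx = ∫_0^π f(x) v(x) dx + [u'(x) v(x)]_0^π.
Choose V so that boundary terms are either known or forced to vanish.
u has inhomogeneous Neumann u'(0) = -2, u'(π) = 1. [u' v]_0^π = (1)·v(π) − (-2)·v(0) = v(π) + 2·v(0). Take V = H^1(0, π); boundary term becomes part of RHS.
Weak formulation: find u (satisfying any essential BC) such that ∫_0^π u'(x) v'(x) dx = ∫_0^π f v dx + v(π) + 2·v(0) for all v ∈ V (Neumann data are natural BCs: they enter the RHS as boundary terms).
Substituting f(x) = 2*x^2 - x - 2*π^2/3 - 3/π + π/2, the right-hand side is ∫_0^π (2*x^2 - x - 2*π^2/3 - 3/π + π/2) v dx + v(π) + 2·v(0).
Compatibility check (pure Neumann): taking v ≡ 1 ∈ V gives 0 = ∫_0^π f dx + (1) − (-2), i.e. ∫_0^π f dx must equal u'(0) − u'(π) = -3. Indeed ∫_0^π (2*x^2 - x - 2*π^2/3 - 3/π + π/2) dx = -3, so the data are compatible. The solution is then unique only up to an additive constant (fix it e.g. by requiring ∫_0^π u dx = 0).


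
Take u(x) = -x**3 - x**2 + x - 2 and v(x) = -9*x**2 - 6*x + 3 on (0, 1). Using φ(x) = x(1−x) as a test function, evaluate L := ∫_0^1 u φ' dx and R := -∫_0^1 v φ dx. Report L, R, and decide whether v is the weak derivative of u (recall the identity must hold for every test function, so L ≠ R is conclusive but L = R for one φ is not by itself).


LHS = 3/20, RHS = 9/20. No, v is not the weak derivative of u.

u(x) = -x**3 - x**2 + x - 2, classical derivative u'(x) = -3*x**2 - 2*x + 1.
φ(x) = x(1−x), so φ'(x) = 1 - 2*x.
Note φ(0) = φ(1) = 0, so the boundary term u·φ vanishes.
LHS = ∫_0^1 u(x) φ'(x) dx = ∫_0^1 (2*x^4 + x^3 - 3*x^2 + 5*x - 2) dx. Term by term:
  ∫_0^1 2*x^4 dx = 2/5;  ∫_0^1 x^3 dx = 1/4;  ∫_0^1 -3*x^2 dx = -1;
  ∫_0^1 5*x dx = 5/2;  ∫_0^1 -2 dx = -2.
Sum: 2/5 + 1/4 − 1 + 5/2 − 2 = 3/20.
So LHS = 3/20.
∫_0^1 v(x) φ(x) dx = ∫_0^1 (9*x^4 - 3*x^3 - 9*x^2 + 3*x) dx. Term by term:
  ∫_0^1 9*x^4 dx = 9/5;  ∫_0^1 -3*x^3 dx = -3/4;  ∫_0^1 -9*x^2 dx = -3;
  ∫_0^1 3*x dx = 3/2.
Sum: 9/5 − 3/4 − 3 + 3/2 = -9/20.
So RHS = -∫_0^1 v(x) φ(x) dx = 9/20.
LHS − RHS = -3/10 ≠ 0, so the identity fails.
(For a valid weak derivative the identity must hold for EVERY test function, in particular this one. The failure shows v is NOT the weak derivative of u.)
Correct weak derivative would be u'(x) = -3*x**2 - 2*x + 1.


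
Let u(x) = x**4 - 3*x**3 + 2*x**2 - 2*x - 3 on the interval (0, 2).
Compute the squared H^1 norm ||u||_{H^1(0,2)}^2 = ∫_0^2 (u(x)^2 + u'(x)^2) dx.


||u||_{H^1}^2 = 21118/315

The H^1 norm (squared) on an interval (0, L) is
  ||u||_{H^1}^2 = ∫_0^L u(x)^2 dx + ∫_0^L u'(x)^2 dx.
Compute u'(x) = 4*x**3 - 9*x**2 + 4*x - 2.
Then u(x)^2 = x**8 - 6*x**7 + 13*x**6 - 16*x**5 + 10*x**4 + 10*x**3 - 8*x**2 + 12*x + 9 and u'(x)^2 = 16*x**6 - 72*x**5 + 113*x**4 - 88*x**3 + 52*x**2 - 16*x + 4.
Integrate each monomial from 0 to 2 using ∫_0^2 c·x^n dx = c·2^(n+1)/(n+1):
  ∫_0^2 u(x)^2 dx = ∫_0^2 (x^8 - 6*x^7 + 13*x^6 - 16*x^5 + 10*x^4 + 10*x^3 - 8*x^2 + 12*x + 9) dx. Term by term:
    ∫_0^2 x^8 dx = 512/9;  ∫_0^2 -6*x^7 dx = -192;  ∫_0^2 13*x^6 dx = 1664/7;
    ∫_0^2 -16*x^5 dx = -512/3;  ∫_0^2 10*x^4 dx = 64;  ∫_0^2 10*x^3 dx = 40;
    ∫_0^2 -8*x^2 dx = -64/3;  ∫_0^2 12*x dx = 24;  ∫_0^2 9 dx = 18.
  Sum: 512/9 − 192 + 1664/7 − 512/3 + 64 + 40 − 64/3 + 24 + 18 = 3566/63.
  ∫_0^2 u'(x)^2 dx = ∫_0^2 (16*x^6 - 72*x^5 + 113*x^4 - 88*x^3 + 52*x^2 - 16*x + 4) dx. Term by term:
    ∫_0^2 16*x^6 dx = 2048/7;  ∫_0^2 -72*x^5 dx = -768;  ∫_0^2 113*x^4 dx = 3616/5;
    ∫_0^2 -88*x^3 dx = -352;  ∫_0^2 52*x^2 dx = 416/3;  ∫_0^2 -16*x dx = -32;
    ∫_0^2 4 dx = 8.
  Sum: 2048/7 − 768 + 3616/5 − 352 + 416/3 − 32 + 8 = 1096/105.
Adding: ||u||_{H^1}^2 = 3566/63 + 1096/105 = 21118/315.


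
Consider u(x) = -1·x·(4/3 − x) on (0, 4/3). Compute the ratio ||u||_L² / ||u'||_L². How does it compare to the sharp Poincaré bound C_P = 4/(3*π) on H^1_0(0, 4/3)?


||u||_L² / ||u'||_L² = 2*sqrt(10)/15 < C_P = 4/(3*π).

u(x) = -1·x·(4/3 − x), so u'(x) = 2*x - 4/3.
u(x) = -1·x·(4/3 − x) vanishes at x = 0 and x = 4/3, so u ∈ H^1_0(0, 4/3). Differentiate via the product rule and integrate the resulting polynomials term by term.
  ∫_0^4/3 u² dx = ∫_0^4/3 (x^4 - 8*x^3/3 + 16*x^2/9) dx. Term by term:
    ∫_0^4/3 x^4 dx = 1024/1215;  ∫_0^4/3 -8*x^3/3 dx = -512/243;  ∫_0^4/3 16*x^2/9 dx = 1024/729.
  Sum: 1024/1215 − 512/243 + 1024/729 = 512/3645.
  ∫_0^4/3 (u')² dx = ∫_0^4/3 (4*x^2 - 16*x/3 + 16/9) dx. Term by term:
    ∫_0^4/3 4*x^2 dx = 256/81;  ∫_0^4/3 -16*x/3 dx = -128/27;  ∫_0^4/3 16/9 dx = 64/27.
  Sum: 256/81 − 128/27 + 64/27 = 64/81.
∫_0^4/3 u² dx = 512/3645, so ||u||_L² = 16*sqrt(10)/135.
∫_0^4/3 (u')² dx = 64/81, so ||u'||_L² = 8/9.
Ratio ||u||_L² / ||u'||_L² = 2*sqrt(10)/15.
Sharp Poincaré constant on H^1_0(0, 4/3) is C_P = L/π = 4/(3*π), achieved by sin(3*π/4·x).
A polynomial bump cannot attain the sharp Poincaré constant (only the first sine eigenfunction does), so the ratio is strictly less than C_P, consistent with ||u||_L² ≤ C_P ||u'||_L².


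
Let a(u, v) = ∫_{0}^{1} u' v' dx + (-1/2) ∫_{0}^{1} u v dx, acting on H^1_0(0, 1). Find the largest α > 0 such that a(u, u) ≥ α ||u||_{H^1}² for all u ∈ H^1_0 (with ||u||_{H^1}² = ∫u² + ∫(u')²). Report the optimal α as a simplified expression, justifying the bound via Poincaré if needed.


α = (-1/2 + π^2)/(1 + π^2)

Coercivity of a(·,·) on H^1_0(0, 1) means a(u, u) ≥ α ||u||_{H^1}² for every u ∈ H^1_0.
The interval has length L = 1, and Poincaré/coercivity depend only on L. Here a(u, u) = ∫(u')² + (-1/2)·∫u².
Here c = -1/2 < 0 with |c| < (π/L)² = π^2, so coercivity still holds. The condition a(u,u) ≥ α||u||_{H^1}² reads (1−α)∫(u')² ≥ (α−c)∫u². Any admissible α is ≤ 1 (rapidly oscillating u have ∫u²/∫(u')² → 0), and α = 1 would force 0 ≥ (1−c)∫u², impossible since c < 1; so 1−α > 0. By the sharp Poincaré inequality on H^1_0 of an interval of length L, ∫(u')² ≥ (π/L)²∫u² with equality for the first sine mode sin(π(x−x₀)/L) (x₀ the left endpoint), so the inequality holds for all u iff (1−α)(π/L)² ≥ α − c, i.e. α ≤ ((π/L)² + c)/((π/L)² + 1) = (1 + c(L/π)²)/(1 + (L/π)²). (Direct route, valid since c ≤ 0: Poincaré gives c∫u² ≥ c(L/π)²∫(u')², so a(u,u) ≥ (1 + c(L/π)²)∫(u')², while ||u||_{H^1}² ≤ (1 + (L/π)²)∫(u')²; dividing yields the same α.) With (π/L)² = π^2 and c = -1/2, the largest admissible constant is α = ((π/L)² + c)/((π/L)² + 1).
Simplifying, α = (-1/2 + π^2)/(1 + π^2).


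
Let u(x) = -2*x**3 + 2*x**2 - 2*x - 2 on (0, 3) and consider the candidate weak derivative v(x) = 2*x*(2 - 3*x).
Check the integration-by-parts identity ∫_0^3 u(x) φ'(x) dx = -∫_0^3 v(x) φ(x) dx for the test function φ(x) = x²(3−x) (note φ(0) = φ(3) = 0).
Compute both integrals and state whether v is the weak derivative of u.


LHS = 1107/10, RHS = 486/5. No, v is not the weak derivative of u.

u(x) = -2*x**3 + 2*x**2 - 2*x - 2, classical derivative u'(x) = -6*x**2 + 4*x - 2.
φ(x) = x²(3−x), so φ'(x) = 3*x*(2 - x).
Note φ(0) = φ(3) = 0, so the boundary term u·φ vanishes.
LHS = ∫_0^3 u(x) φ'(x) dx = ∫_0^3 (6*x^5 - 18*x^4 + 18*x^3 - 6*x^2 - 12*x) dx. Term by term:
  ∫_0^3 6*x^5 dx = 729;  ∫_0^3 -18*x^4 dx = -4374/5;  ∫_0^3 18*x^3 dx = 729/2;
  ∫_0^3 -6*x^2 dx = -54;  ∫_0^3 -12*x dx = -54.
Sum: 729 − 4374/5 + 729/2 − 54 − 54 = 1107/10.
So LHS = 1107/10.
∫_0^3 v(x) φ(x) dx = ∫_0^3 (6*x^5 - 22*x^4 + 12*x^3) dx. Term by term:
  ∫_0^3 6*x^5 dx = 729;  ∫_0^3 -22*x^4 dx = -5346/5;  ∫_0^3 12*x^3 dx = 243.
Sum: 729 − 5346/5 + 243 = -486/5.
So RHS = -∫_0^3 v(x) φ(x) dx = 486/5.
LHS − RHS = 27/2 ≠ 0, so the identity fails.
(For a valid weak derivative the identity must hold for EVERY test function, in particular this one. The failure shows v is NOT the weak derivative of u.)
Correct weak derivative would be u'(x) = -6*x**2 + 4*x - 2.


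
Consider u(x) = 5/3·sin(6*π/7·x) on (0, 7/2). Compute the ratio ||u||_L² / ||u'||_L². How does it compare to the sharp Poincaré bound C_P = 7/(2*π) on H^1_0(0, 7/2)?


||u||_L² / ||u'||_L² = 7/(6*π) < C_P = 7/(2*π).

u(x) = 5/3·sin(6*π/7·x), so u'(x) = 10*π*cos(6*π*x/7)/7.
Writing u(x) = A·sin(kπx/L) with A = 5/3 and k = 3, use ∫_0^L sin²(kπx/L) dx = L/2 and ∫_0^L cos²(kπx/L) dx = L/2.
u² = 25/9·sin²(6*π/7·x) and (u')² = 100*π^2/49·cos²(6*π/7·x), and each of sin², cos² integrates to L/2 = 7/4 over (0, 7/2).
∫_0^7/2 u² dx = 175/36, so ||u||_L² = 5*sqrt(7)/6.
∫_0^7/2 (u')² dx = 25*π^2/7, so ||u'||_L² = 5*sqrt(7)*π/7.
Ratio ||u||_L² / ||u'||_L² = 7/(6*π).
Sharp Poincaré constant on H^1_0(0, 7/2) is C_P = L/π = 7/(2*π), achieved by sin(2*π/7·x).
This is the k = 3 harmonic; the ratio L/(kπ) is strictly less than C_P = L/π, consistent with the sharp inequality ||u||_L² ≤ C_P ||u'||_L².


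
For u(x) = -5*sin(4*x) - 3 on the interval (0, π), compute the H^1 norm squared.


||u||_{H^1(0,π)}^2 = 443*π/2

u'(x) = -20*cos(4*x).
Expand u² and (u')² and integrate term by term on (0, π), using: for integers n ≥ 1, ∫_0^π sin²(nx) dx = ∫_0^π cos²(nx) dx = π/2; for n ≠ n', ∫_0^π sin(nx)sin(n'x) dx = ∫_0^π cos(nx)cos(n'x) dx = 0; and by product-to-sum, ∫_0^π sin(nx)cos(n'x) dx = ½∫_0^π [sin((n+n')x) + sin((n−n')x)] dx, which is 0 when n+n' is even and 2n/(n²−n'²) when n+n' is odd (it need not vanish on (0, π)). For the constant mode: ∫_0^π 1 dx = π, ∫_0^π cos(nx) dx = 0, ∫_0^π sin(nx) dx = (1−(−1)^n)/n.
  u² squared terms: (-3)²·∫1 dx = 9·π = 9*π;  (-5)²·∫sin(4x)² dx = 25·π/2 = 25*π/2.
  u² cross terms: 2·(-3)·(-5)·∫1·sin(4x) dx = 30·(0) = 0.
  So ∫_0^π u² dx = 9*π + 25*π/2 + 0 = 43*π/2.
  (u')² squared terms: (-20)²·∫cos(4x)² dx = 400·π/2 = 200*π.
  So ∫_0^π (u')² dx = 200*π.
||u||_{H^1}^2 = (43*π/2) + (200*π) = 443*π/2.


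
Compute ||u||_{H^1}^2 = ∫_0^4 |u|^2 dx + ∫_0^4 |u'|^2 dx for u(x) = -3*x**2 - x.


||u||_{H^1}^2 = 46748/15

The H^1 norm (squared) on an interval (0, L) is
  ||u||_{H^1}^2 = ∫_0^L u(x)^2 dx + ∫_0^L u'(x)^2 dx.
Compute u'(x) = -6*x - 1.
Then u(x)^2 = 9*x**4 + 6*x**3 + x**2 and u'(x)^2 = 36*x**2 + 12*x + 1.
Integrate each monomial from 0 to 4 using ∫_0^4 c·x^n dx = c·4^(n+1)/(n+1):
  ∫_0^4 u(x)^2 dx = ∫_0^4 (9*x^4 + 6*x^3 + x^2) dx. Term by term:
    ∫_0^4 9*x^4 dx = 9216/5;  ∫_0^4 6*x^3 dx = 384;  ∫_0^4 x^2 dx = 64/3.
  Sum: 9216/5 + 384 + 64/3 = 33728/15.
  ∫_0^4 u'(x)^2 dx = ∫_0^4 (36*x^2 + 12*x + 1) dx. Term by term:
    ∫_0^4 36*x^2 dx = 768;  ∫_0^4 12*x dx = 96;  ∫_0^4 1 dx = 4.
  Sum: 768 + 96 + 4 = 868.
Adding: ||u||_{H^1}^2 = 33728/15 + 868 = 46748/15.


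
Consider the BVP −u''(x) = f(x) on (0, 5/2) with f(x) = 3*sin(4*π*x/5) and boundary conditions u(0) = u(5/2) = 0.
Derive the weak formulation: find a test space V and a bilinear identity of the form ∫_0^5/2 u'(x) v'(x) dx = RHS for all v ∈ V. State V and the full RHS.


V = H^1_0(0, 5/2) (so v(0) = v(5/2) = 0); weak form: ∫_0^5/2 u'v' dx = ∫_0^5/2 (3*sin(4*π*x/5)) v dx for all v ∈ V.

Multiply both sides by a test function v and integrate from 0 to 5/2:
  ∫_0^5/2 −u''(x) v(x) dx = ∫_0^5/2 f(x) v(x) dx.
Integrate the LHS by parts once:
  ∫_0^5/2 −u'' v dx = −[u'(x) v(x)]_0^5/2 + ∫_0^5/2 u'(x) v'(x) dx.
Thus ∫_0^5/2 u'(x) v'(x) dx = ∫_0^5/2 f(x) v(x) dx + [u'(x) v(x)]_0^5/2.
Choose V so that boundary terms are either known or forced to vanish.
u is Dirichlet: u(0) = u(5/2) = 0. Let V = H^1_0(0, 5/2); then v(0) = v(5/2) = 0, and [u' v]_0^5/2 = 0.
Weak formulation: find u (satisfying any essential BC) such that ∫_0^5/2 u'(x) v'(x) dx = ∫_0^5/2 f v dx for all v ∈ V.
Substituting f(x) = 3*sin(4*π*x/5), the right-hand side is ∫_0^5/2 (3*sin(4*π*x/5)) v dx.


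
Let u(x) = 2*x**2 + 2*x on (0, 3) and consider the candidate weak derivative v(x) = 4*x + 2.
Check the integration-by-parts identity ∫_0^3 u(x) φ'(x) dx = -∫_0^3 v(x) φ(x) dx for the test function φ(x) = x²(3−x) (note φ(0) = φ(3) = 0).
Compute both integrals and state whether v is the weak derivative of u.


LHS = -621/10, RHS = -621/10. Yes, v = u' weakly.

u(x) = 2*x**2 + 2*x, classical derivative u'(x) = 4*x + 2.
φ(x) = x²(3−x), so φ'(x) = 3*x*(2 - x).
Note φ(0) = φ(3) = 0, so the boundary term u·φ vanishes.
LHS = ∫_0^3 u(x) φ'(x) dx = ∫_0^3 (-6*x^4 + 6*x^3 + 12*x^2) dx. Term by term:
  ∫_0^3 -6*x^4 dx = -1458/5;  ∫_0^3 6*x^3 dx = 243/2;  ∫_0^3 12*x^2 dx = 108.
Sum: -1458/5 + 243/2 + 108 = -621/10.
So LHS = -621/10.
∫_0^3 v(x) φ(x) dx = ∫_0^3 (-4*x^4 + 10*x^3 + 6*x^2) dx. Term by term:
  ∫_0^3 -4*x^4 dx = -972/5;  ∫_0^3 10*x^3 dx = 405/2;  ∫_0^3 6*x^2 dx = 54.
Sum: -972/5 + 405/2 + 54 = 621/10.
So RHS = -∫_0^3 v(x) φ(x) dx = -621/10.
LHS = RHS, so the identity holds for this test φ.
Moreover u is smooth here and v(x) = u'(x) = 4*x + 2 pointwise, so the identity holds for every test function. Hence v is the weak derivative of u.


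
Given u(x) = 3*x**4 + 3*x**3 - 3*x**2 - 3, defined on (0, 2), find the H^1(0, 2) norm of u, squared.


||u||_{H^1}^2 = 170302/35

The H^1 norm (squared) on an interval (0, L) is
  ||u||_{H^1}^2 = ∫_0^L u(x)^2 dx + ∫_0^L u'(x)^2 dx.
Compute u'(x) = 12*x**3 + 9*x**2 - 6*x.
Then u(x)^2 = 9*x**8 + 18*x**7 - 9*x**6 - 18*x**5 - 9*x**4 - 18*x**3 + 18*x**2 + 9 and u'(x)^2 = 144*x**6 + 216*x**5 - 63*x**4 - 108*x**3 + 36*x**2.
Integrate each monomial from 0 to 2 using ∫_0^2 c·x^n dx = c·2^(n+1)/(n+1):
  ∫_0^2 u(x)^2 dx = ∫_0^2 (9*x^8 + 18*x^7 - 9*x^6 - 18*x^5 - 9*x^4 - 18*x^3 + 18*x^2 + 9) dx. Term by term:
    ∫_0^2 9*x^8 dx = 512;  ∫_0^2 18*x^7 dx = 576;  ∫_0^2 -9*x^6 dx = -1152/7;
    ∫_0^2 -18*x^5 dx = -192;  ∫_0^2 -9*x^4 dx = -288/5;  ∫_0^2 -18*x^3 dx = -72;
    ∫_0^2 18*x^2 dx = 48;  ∫_0^2 9 dx = 18.
  Sum: 512 + 576 − 1152/7 − 192 − 288/5 − 72 + 48 + 18 = 23374/35.
  ∫_0^2 u'(x)^2 dx = ∫_0^2 (144*x^6 + 216*x^5 - 63*x^4 - 108*x^3 + 36*x^2) dx. Term by term:
    ∫_0^2 144*x^6 dx = 18432/7;  ∫_0^2 216*x^5 dx = 2304;  ∫_0^2 -63*x^4 dx = -2016/5;
    ∫_0^2 -108*x^3 dx = -432;  ∫_0^2 36*x^2 dx = 96.
  Sum: 18432/7 + 2304 − 2016/5 − 432 + 96 = 146928/35.
Adding: ||u||_{H^1}^2 = 23374/35 + 146928/35 = 170302/35.


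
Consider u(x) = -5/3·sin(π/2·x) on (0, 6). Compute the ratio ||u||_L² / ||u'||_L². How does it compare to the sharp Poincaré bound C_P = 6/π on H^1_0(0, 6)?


||u||_L² / ||u'||_L² = 2/π < C_P = 6/π.

u(x) = -5/3·sin(π/2·x), so u'(x) = -5*π*cos(π*x/2)/6.
Writing u(x) = A·sin(kπx/L) with A = -5/3 and k = 3, use ∫_0^L sin²(kπx/L) dx = L/2 and ∫_0^L cos²(kπx/L) dx = L/2.
u² = 25/9·sin²(π/2·x) and (u')² = 25*π^2/36·cos²(π/2·x), and each of sin², cos² integrates to L/2 = 3 over (0, 6).
∫_0^6 u² dx = 25/3, so ||u||_L² = 5*sqrt(3)/3.
∫_0^6 (u')² dx = 25*π^2/12, so ||u'||_L² = 5*sqrt(3)*π/6.
Ratio ||u||_L² / ||u'||_L² = 2/π.
Sharp Poincaré constant on H^1_0(0, 6) is C_P = L/π = 6/π, achieved by sin(π/6·x).
This is the k = 3 harmonic; the ratio L/(kπ) is strictly less than C_P = L/π, consistent with the sharp inequality ||u||_L² ≤ C_P ||u'||_L².


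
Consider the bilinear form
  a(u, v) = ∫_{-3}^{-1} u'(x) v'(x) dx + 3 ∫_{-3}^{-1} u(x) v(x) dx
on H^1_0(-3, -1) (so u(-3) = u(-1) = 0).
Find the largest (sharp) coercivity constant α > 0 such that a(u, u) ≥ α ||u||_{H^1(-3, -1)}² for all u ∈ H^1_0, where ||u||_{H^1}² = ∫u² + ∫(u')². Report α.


α = 1

Coercivity of a(·,·) on H^1_0(-3, -1) means a(u, u) ≥ α ||u||_{H^1}² for every u ∈ H^1_0.
The interval has length L = 2, and Poincaré/coercivity depend only on L. Here a(u, u) = ∫(u')² + (3)·∫u².
Here c = 3 ≥ 1, so a(u,u) = ∫(u')² + c∫u² ≥ ∫(u')² + ∫u² = ||u||_{H^1}², i.e. α = 1 works. No larger α is possible: a(u,u) ≥ α||u||_{H^1}² means (1−α)∫(u')² ≥ (α−c)∫u², and for the modes u_n = sin(nπ(x−x₀)/L) (x₀ the left endpoint) one has ∫u_n²/∫(u_n')² = (L/(nπ))² → 0, so a(u_n,u_n)/||u_n||_{H^1}² → 1. Hence the optimal constant is α = 1.
Therefore α = 1.


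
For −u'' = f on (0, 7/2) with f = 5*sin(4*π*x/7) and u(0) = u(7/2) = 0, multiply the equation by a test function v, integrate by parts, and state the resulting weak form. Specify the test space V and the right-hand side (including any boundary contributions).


V = H^1_0(0, 7/2) (so v(0) = v(7/2) = 0); weak form: ∫_0^7/2 u'v' dx = ∫_0^7/2 (5*sin(4*π*x/7)) v dx for all v ∈ V.

Multiply both sides by a test function v and integrate from 0 to 7/2:
  ∫_0^7/2 −u''(x) v(x) dx = ∫_0^7/2 f(x) v(x) dx.
Integrate the LHS by parts once:
  ∫_0^7/2 −u'' v dx = −[u'(x) v(x)]_0^7/2 + ∫_0^7/2 u'(x) v'(x) dx.
Thus ∫_0^7/2 u'(x) v'(x) dx = ∫_0^7/2 f(x) v(x) dx + [u'(x) v(x)]_0^7/2.
Choose V so that boundary terms are either known or forced to vanish.
u is Dirichlet: u(0) = u(7/2) = 0. Let V = H^1_0(0, 7/2); then v(0) = v(7/2) = 0, and [u' v]_0^7/2 = 0.
Weak formulation: find u (satisfying any essential BC) such that ∫_0^7/2 u'(x) v'(x) dx = ∫_0^7/2 f v dx for all v ∈ V.
Substituting f(x) = 5*sin(4*π*x/7), the right-hand side is ∫_0^7/2 (5*sin(4*π*x/7)) v dx.


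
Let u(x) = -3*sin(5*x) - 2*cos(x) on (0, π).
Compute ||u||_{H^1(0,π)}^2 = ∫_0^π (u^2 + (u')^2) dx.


||u||_{H^1(0,π)}^2 = 121*π

u'(x) = 2*sin(x) - 15*cos(5*x).
Expand u² and (u')² and integrate term by term on (0, π), using: for integers n ≥ 1, ∫_0^π sin²(nx) dx = ∫_0^π cos²(nx) dx = π/2; for n ≠ n', ∫_0^π sin(nx)sin(n'x) dx = ∫_0^π cos(nx)cos(n'x) dx = 0; and by product-to-sum, ∫_0^π sin(nx)cos(n'x) dx = ½∫_0^π [sin((n+n')x) + sin((n−n')x)] dx, which is 0 when n+n' is even and 2n/(n²−n'²) when n+n' is odd (it need not vanish on (0, π)).
  u² squared terms: (-3)²·∫sin(5x)² dx = 9·π/2 = 9*π/2;  (-2)²·∫cos(x)² dx = 4·π/2 = 2*π.
  u² cross terms: 2·(-3)·(-2)·∫sin(5x)·cos(x) dx = 12·(0) = 0.
  So ∫_0^π u² dx = 9*π/2 + 2*π + 0 = 13*π/2.
  (u')² squared terms: (-15)²·∫cos(5x)² dx = 225·π/2 = 225*π/2;  (2)²·∫sin(x)² dx = 4·π/2 = 2*π.
  (u')² cross terms: 2·(-15)·(2)·∫cos(5x)·sin(x) dx = -60·(0) = 0.
  So ∫_0^π (u')² dx = 225*π/2 + 2*π + 0 = 229*π/2.
||u||_{H^1}^2 = (13*π/2) + (229*π/2) = 121*π.


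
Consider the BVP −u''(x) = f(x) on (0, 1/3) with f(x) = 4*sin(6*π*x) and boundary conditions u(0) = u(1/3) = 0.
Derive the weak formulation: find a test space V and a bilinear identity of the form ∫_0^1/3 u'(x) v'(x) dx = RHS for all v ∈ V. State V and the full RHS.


V = H^1_0(0, 1/3) (so v(0) = v(1/3) = 0); weak form: ∫_0^1/3 u'v' dx = ∫_0^1/3 (4*sin(6*π*x)) v dx for all v ∈ V.

Multiply both sides by a test function v and integrate from 0 to 1/3:
  ∫_0^1/3 −u''(x) v(x) dx = ∫_0^1/3 f(x) v(x) dx.
Integrate the LHS by parts once:
  ∫_0^1/3 −u'' v dx = −[u'(x) v(x)]_0^1/3 + ∫_0^1/3 u'(x) v'(x) dx.
Thus ∫_0^1/3 u'(x) v'(x) dx = ∫_0^1/3 f(x) v(x) dx + [u'(x) v(x)]_0^1/3.
Choose V so that boundary terms are either known or forced to vanish.
u is Dirichlet: u(0) = u(1/3) = 0. Let V = H^1_0(0, 1/3); then v(0) = v(1/3) = 0, and [u' v]_0^1/3 = 0.
Weak formulation: find u (satisfying any essential BC) such that ∫_0^1/3 u'(x) v'(x) dx = ∫_0^1/3 f v dx for all v ∈ V.
Substituting f(x) = 4*sin(6*π*x), the right-hand side is ∫_0^1/3 (4*sin(6*π*x)) v dx.


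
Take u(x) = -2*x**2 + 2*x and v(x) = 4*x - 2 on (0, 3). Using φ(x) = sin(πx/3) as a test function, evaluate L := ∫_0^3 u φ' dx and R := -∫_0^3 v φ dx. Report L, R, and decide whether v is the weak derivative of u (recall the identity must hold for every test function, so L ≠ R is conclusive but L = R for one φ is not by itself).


LHS = 24/π, RHS = -24/π. No, v is not the weak derivative of u.

u(x) = -2*x**2 + 2*x, classical derivative u'(x) = 2 - 4*x.
φ(x) = sin(πx/3), so φ'(x) = π*cos(π*x/3)/3.
Note φ(0) = φ(3) = 0, so the boundary term u·φ vanishes.
LHS = ∫_0^3 u(x) φ'(x) dx = ∫_0^3 (-2*π*x^2*cos(π*x/3)/3 + 2*π*x*cos(π*x/3)/3) dx. Term by term:
  ∫_0^3 -2*π*x^2*cos(π*x/3)/3 dx = 36/π;  ∫_0^3 2*π*x*cos(π*x/3)/3 dx = -12/π.
Sum: 36/π − 12/π = 24/π.
So LHS = 24/π.
∫_0^3 v(x) φ(x) dx = ∫_0^3 (4*x*sin(π*x/3) - 2*sin(π*x/3)) dx. Term by term:
  ∫_0^3 -2*sin(π*x/3) dx = -12/π;  ∫_0^3 4*x*sin(π*x/3) dx = 36/π.
Sum: -12/π + 36/π = 24/π.
So RHS = -∫_0^3 v(x) φ(x) dx = -24/π.
LHS − RHS = 48/π ≠ 0, so the identity fails.
(For a valid weak derivative the identity must hold for EVERY test function, in particular this one. The failure shows v is NOT the weak derivative of u.)
Correct weak derivative would be u'(x) = 2 - 4*x.


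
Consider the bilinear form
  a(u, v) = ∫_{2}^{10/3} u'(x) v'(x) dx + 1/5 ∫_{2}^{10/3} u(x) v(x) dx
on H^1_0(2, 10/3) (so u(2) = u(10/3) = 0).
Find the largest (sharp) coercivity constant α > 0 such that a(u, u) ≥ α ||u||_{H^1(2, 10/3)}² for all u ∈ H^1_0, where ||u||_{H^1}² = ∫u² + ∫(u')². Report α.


α = (16 + 45*π^2)/(5*(16 + 9*π^2))

Coercivity of a(·,·) on H^1_0(2, 10/3) means a(u, u) ≥ α ||u||_{H^1}² for every u ∈ H^1_0.
The interval has length L = 4/3, and Poincaré/coercivity depend only on L. Here a(u, u) = ∫(u')² + (1/5)·∫u².
Here 0 < c = 1/5 < 1. The condition a(u,u) ≥ α||u||_{H^1}² reads (1−α)∫(u')² ≥ (α−c)∫u². Any admissible α is ≤ 1 (rapidly oscillating u have ∫u²/∫(u')² → 0), and α = 1 would force 0 ≥ (1−c)∫u², impossible since c < 1; so 1−α > 0. By the sharp Poincaré inequality on H^1_0 of an interval of length L, ∫(u')² ≥ (π/L)²∫u² with equality for the first sine mode sin(π(x−x₀)/L) (x₀ the left endpoint), so the inequality holds for all u iff (1−α)(π/L)² ≥ α − c, i.e. α ≤ ((π/L)² + c)/((π/L)² + 1) = (1 + c(L/π)²)/(1 + (L/π)²). With (π/L)² = 9*π^2/16 and c = 1/5, the largest admissible constant is α = ((π/L)² + c)/((π/L)² + 1).
Simplifying, α = (16 + 45*π^2)/(5*(16 + 9*π^2)).


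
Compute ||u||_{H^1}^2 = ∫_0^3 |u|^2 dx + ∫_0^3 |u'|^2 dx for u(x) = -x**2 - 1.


||u||_{H^1}^2 = 528/5

The H^1 norm (squared) on an interval (0, L) is
  ||u||_{H^1}^2 = ∫_0^L u(x)^2 dx + ∫_0^L u'(x)^2 dx.
Compute u'(x) = -2*x.
Then u(x)^2 = x**4 + 2*x**2 + 1 and u'(x)^2 = 4*x**2.
Integrate each monomial from 0 to 3 using ∫_0^3 c·x^n dx = c·3^(n+1)/(n+1):
  ∫_0^3 u(x)^2 dx = ∫_0^3 (x^4 + 2*x^2 + 1) dx. Term by term:
    ∫_0^3 x^4 dx = 243/5;  ∫_0^3 2*x^2 dx = 18;  ∫_0^3 1 dx = 3.
  Sum: 243/5 + 18 + 3 = 348/5.
  ∫_0^3 u'(x)^2 dx = ∫_0^3 (4*x^2) dx. Term by term:
    ∫_0^3 4*x^2 dx = 36.
Adding: ||u||_{H^1}^2 = 348/5 + 36 = 528/5.
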